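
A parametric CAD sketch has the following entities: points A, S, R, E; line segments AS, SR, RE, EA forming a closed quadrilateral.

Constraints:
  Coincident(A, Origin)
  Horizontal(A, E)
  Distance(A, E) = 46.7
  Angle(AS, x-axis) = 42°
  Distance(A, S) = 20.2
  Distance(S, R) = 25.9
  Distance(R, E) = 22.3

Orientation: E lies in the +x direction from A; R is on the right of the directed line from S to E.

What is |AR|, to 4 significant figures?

28.29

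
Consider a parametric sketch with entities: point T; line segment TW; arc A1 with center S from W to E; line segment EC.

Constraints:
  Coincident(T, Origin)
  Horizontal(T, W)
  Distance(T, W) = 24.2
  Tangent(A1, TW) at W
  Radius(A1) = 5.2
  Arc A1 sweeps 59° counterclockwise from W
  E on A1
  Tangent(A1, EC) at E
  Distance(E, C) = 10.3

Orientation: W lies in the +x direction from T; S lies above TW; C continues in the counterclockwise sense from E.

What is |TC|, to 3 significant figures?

35.8

On A1, W sits at bearing -90° from S; a 59° counterclockwise sweep puts E at bearing -31°, so E = S + 5.2·(cos -31°, sin -31°) = (28.7, 2.52). The tangent condition forces SE to be normal to EC, so EC runs along (−sin -31°, cos -31°); with |EC| = 10.3, C = (34.0, 11.4). Then |TC| = |C − T| = 35.8.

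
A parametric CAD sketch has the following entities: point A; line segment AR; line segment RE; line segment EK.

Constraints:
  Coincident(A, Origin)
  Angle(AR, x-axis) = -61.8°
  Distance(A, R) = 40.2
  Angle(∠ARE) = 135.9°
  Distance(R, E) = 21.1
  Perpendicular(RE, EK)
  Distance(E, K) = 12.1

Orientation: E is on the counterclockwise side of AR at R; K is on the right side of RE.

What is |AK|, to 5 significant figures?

64.054

A is at the origin; AR runs at -61.8° with length 40.2, so R = 40.2·(cos -61.8°, sin -61.8°) = (18.997, -35.428). ∠ARE = 135.9°, so RE runs at -61.8° + (180° − 135.9°) = -17.700° from the x-axis; with |RE| = 21.1, E = R + 21.1·(cos -17.700°, sin -17.700°) = (39.098, -41.843). RE ⟂ EK; with |EK| = 12.1 on the right of RE, K = E + 12.1·(-0.30403, -0.95266) = (35.419, -53.371). Then |AK| = |K − A| = 64.054.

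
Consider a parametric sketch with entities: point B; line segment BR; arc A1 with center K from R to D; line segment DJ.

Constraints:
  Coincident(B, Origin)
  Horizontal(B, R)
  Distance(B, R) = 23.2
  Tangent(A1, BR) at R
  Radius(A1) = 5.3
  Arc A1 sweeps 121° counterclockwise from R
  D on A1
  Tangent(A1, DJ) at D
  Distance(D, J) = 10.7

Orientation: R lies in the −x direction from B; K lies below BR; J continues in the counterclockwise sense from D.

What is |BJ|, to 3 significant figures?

28.1

On A1, R sits at bearing 90° from K; a 121° counterclockwise sweep puts D at bearing 211°, so D = K + 5.3·(cos 211°, sin 211°) = (-27.7, -8.03). Since A1 is tangent to DJ there, KD ⟂ DJ, so DJ runs along (−sin 211°, cos 211°); with |DJ| = 10.7, J = (-22.2, -17.2). Then |BJ| = |J − B| = 28.1.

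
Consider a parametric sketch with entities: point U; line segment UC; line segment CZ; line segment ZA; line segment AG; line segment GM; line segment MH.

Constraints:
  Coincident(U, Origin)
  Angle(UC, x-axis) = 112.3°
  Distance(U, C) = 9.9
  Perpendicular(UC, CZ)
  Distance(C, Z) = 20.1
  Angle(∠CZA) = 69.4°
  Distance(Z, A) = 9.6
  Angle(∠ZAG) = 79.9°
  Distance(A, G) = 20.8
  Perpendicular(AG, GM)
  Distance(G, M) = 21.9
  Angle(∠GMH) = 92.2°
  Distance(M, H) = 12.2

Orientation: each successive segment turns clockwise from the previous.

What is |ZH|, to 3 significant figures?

14.7

AG is perpendicular to GM, so GM runs at 81.6°; with |GM| = 21.9, M = (-2.25, 31.9). ∠GMH = 92.2° gives MH at -6.20° from the x-axis; with |MH| = 12.2, H = (9.88, 30.6). Then |ZH| = |H − Z| = 14.7.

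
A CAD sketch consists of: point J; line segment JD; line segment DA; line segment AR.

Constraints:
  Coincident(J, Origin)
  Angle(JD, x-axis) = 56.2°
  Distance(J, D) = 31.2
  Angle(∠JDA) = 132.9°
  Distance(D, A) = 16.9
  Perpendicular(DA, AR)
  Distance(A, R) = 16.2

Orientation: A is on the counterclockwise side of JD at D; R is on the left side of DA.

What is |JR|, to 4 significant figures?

38.71

∠JDA = 132.9°, so DA runs at 56.2° + (180° − 132.9°) = 103.3° from the x-axis; with |DA| = 16.9, A = D + 16.9·(cos 103.3°, sin 103.3°) = (13.47, 42.37). DA ⟂ AR; with |AR| = 16.2 on the left of DA, R = A + 16.2·(-0.9732, -0.2300) = (-2.297, 38.65). Then |JR| = |R − J| = 38.71.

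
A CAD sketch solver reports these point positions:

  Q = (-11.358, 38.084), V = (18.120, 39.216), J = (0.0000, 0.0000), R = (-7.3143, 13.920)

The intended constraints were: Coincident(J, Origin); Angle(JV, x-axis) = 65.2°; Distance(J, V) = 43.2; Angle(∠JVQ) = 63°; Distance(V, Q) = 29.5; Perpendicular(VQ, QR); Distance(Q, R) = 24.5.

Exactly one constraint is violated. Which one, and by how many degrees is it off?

Perpendicular(VQ, QR) — off by 7.30°.

J = (0.00, 0.00) ✓; JV at 65.20° ✓; |JV| = 43.20 ✓; ∠JVQ = 63.00° ✓; |VQ| = 29.50 ✓; ∠(VQ, QR) = 97.30° ✗; |QR| = 24.50 ✓.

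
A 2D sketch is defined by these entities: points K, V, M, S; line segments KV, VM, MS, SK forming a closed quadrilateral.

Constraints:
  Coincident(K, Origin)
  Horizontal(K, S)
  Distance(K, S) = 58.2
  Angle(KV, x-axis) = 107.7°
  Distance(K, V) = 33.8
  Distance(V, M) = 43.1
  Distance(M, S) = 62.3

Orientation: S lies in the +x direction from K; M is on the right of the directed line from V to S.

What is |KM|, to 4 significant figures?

10.82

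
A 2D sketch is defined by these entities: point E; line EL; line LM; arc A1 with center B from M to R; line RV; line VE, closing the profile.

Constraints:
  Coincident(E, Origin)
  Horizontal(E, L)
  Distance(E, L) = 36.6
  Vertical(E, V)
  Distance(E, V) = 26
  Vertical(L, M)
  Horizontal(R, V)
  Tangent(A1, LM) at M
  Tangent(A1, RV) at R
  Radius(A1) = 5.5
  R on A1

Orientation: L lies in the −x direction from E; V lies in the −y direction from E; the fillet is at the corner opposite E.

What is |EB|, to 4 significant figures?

37.25

E is at the origin; EL is horizontal with |EL| = 36.6 and L on the −x side, so L = (-36.60, 0.000). EV is vertical with |EV| = 26.0 and V on the −y side, so V = (0.000, -26.00). The virtual corner opposite E is at (-36.60, -26.00). The tangent condition forces BM to be normal to LM and tangency of A1 to RV means the radius BR is perpendicular to RV, with radius 5.5, so the center B sits 5.5 in from both sides at B = (-31.10, -20.50). Then |EB| = |B − E| = 37.25.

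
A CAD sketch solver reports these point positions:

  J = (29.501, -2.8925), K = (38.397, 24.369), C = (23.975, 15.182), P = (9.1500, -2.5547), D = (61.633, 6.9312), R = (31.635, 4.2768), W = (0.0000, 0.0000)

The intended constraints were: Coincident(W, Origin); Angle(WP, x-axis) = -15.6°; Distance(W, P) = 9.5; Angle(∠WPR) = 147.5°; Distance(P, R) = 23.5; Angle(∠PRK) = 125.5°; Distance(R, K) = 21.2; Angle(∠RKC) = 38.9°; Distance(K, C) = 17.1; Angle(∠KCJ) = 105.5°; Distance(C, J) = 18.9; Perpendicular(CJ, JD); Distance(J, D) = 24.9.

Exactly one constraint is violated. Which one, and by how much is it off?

Distance(J, D) = 24.9 — off by 8.70.

W = (0.00, 0.00) ✓; WP at -15.60° ✓; |WP| = 9.500 ✓; ∠WPR = 147.5° ✓; |PR| = 23.50 ✓; ∠PRK = 125.5° ✓; |RK| = 21.20 ✓; ∠RKC = 38.90° ✓; |KC| = 17.10 ✓; ∠KCJ = 105.5° ✓; |CJ| = 18.90 ✓; ∠(CJ, JD) = 90.00° ✓; |JD| = 33.60 ✗.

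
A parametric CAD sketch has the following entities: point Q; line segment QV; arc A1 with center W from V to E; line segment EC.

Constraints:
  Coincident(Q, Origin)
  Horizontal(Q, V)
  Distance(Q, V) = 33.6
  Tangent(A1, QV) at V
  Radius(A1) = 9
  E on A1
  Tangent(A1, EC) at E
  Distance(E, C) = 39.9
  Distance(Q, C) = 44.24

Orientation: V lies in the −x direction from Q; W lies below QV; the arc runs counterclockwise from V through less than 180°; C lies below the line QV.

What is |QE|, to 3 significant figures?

42.7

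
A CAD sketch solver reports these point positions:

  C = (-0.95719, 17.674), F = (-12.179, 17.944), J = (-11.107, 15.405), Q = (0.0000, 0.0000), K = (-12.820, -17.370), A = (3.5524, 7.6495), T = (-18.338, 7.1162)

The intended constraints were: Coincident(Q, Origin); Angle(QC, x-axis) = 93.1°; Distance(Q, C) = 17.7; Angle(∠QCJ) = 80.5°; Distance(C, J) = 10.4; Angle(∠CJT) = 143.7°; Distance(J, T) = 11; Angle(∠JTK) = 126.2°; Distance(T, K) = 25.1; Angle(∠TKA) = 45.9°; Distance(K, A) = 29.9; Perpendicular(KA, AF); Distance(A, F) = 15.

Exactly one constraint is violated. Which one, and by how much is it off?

Distance(A, F) = 15 — off by 3.80.

Q = (0.00, 0.00) ✓; QC at 93.10° ✓; |QC| = 17.70 ✓; ∠QCJ = 80.50° ✓; |CJ| = 10.40 ✓; ∠CJT = 143.7° ✓; |JT| = 11.00 ✓; ∠JTK = 126.2° ✓; |TK| = 25.10 ✓; ∠TKA = 45.90° ✓; |KA| = 29.90 ✓; ∠(KA, AF) = 90.00° ✓; |AF| = 18.80 ✗.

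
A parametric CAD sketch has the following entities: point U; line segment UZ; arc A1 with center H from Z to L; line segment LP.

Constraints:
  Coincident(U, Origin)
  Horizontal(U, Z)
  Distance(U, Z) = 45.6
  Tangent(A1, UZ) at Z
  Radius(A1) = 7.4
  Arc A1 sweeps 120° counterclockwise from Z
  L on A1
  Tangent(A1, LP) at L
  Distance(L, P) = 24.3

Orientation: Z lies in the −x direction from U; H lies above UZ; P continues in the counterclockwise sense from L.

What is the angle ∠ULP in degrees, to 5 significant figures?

135.81°

On A1, Z sits at bearing -90° from H; a 120° counterclockwise sweep puts L at bearing 30°, so L = H + 7.4·(cos 30°, sin 30°) = (-39.191, 11.100). The tangent condition forces HL to be normal to LP, so LP runs along (−sin 30°, cos 30°); with |LP| = 24.3, P = (-51.341, 32.144). Then cos ∠ULP = LU·LP / (|LU||LP|), giving 135.81°.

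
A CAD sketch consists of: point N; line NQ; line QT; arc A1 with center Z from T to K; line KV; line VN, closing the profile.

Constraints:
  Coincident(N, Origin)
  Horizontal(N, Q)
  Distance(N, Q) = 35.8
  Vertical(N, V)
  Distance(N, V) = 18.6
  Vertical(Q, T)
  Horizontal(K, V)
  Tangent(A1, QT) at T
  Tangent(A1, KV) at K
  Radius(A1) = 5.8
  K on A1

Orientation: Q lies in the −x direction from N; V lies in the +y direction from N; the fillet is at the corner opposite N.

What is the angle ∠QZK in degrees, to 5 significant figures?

155.62°

N is at the origin; NQ is horizontal with |NQ| = 35.8 and Q on the −x side, so Q = (-35.800, 0.0000). N and V share the same x with |NV| = 18.6 and V on the +y side, so V = (0.0000, 18.600). The virtual corner opposite N is at (-35.800, 18.600). Tangency of A1 to QT means the radius ZT is perpendicular to QT and since A1 is tangent to KV there, ZK ⟂ KV, with radius 5.8, so the center Z sits 5.8 in from both sides at Z = (-30.000, 12.800). That places the tangent points at T = (-35.800, 12.800) on QT and K = (-30.000, 18.600) on KV. Then cos ∠QZK = ZQ·ZK / (|ZQ||ZK|), giving 155.62°.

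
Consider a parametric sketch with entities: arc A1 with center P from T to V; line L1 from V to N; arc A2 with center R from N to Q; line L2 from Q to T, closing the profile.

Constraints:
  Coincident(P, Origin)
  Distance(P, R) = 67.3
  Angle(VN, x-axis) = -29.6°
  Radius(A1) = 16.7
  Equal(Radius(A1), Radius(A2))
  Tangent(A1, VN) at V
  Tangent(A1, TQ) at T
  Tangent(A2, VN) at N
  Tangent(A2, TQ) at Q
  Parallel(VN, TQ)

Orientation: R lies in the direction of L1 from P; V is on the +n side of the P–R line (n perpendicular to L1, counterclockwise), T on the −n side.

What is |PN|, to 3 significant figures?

69.3

The slot axis is L1's direction at -29.6°, so u = (cos -29.6°, sin -29.6°) = (0.869, -0.494) and n = (−sin -29.6°, cos -29.6°) = (0.494, 0.869). P is at the origin and R lies 67.3 along u from P, so R = 67.3·u = (58.5, -33.2). Tangency of A1 to both parallel lines with radius 16.7 puts V and T at P ± 16.7·n: V = (8.25, 14.5), T = (-8.25, -14.5). Equal radii place N and Q the same way about R: N = R + 16.7·n = (66.8, -18.7), Q = R − 16.7·n = (50.3, -47.8). Then |PN| = |N − P| = 69.3.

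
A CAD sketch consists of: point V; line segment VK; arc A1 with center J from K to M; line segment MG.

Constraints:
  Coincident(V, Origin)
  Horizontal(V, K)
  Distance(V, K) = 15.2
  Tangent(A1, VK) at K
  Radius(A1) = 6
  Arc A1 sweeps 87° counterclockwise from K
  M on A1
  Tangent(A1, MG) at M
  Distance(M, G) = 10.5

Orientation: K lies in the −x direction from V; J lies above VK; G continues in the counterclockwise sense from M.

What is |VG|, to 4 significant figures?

18.34

On A1, K sits at bearing -90° from J; an 87° counterclockwise sweep puts M at bearing -3°, so M = J + 6.0·(cos -3°, sin -3°) = (-9.208, 5.686). Tangency of A1 to MG means the radius JM is perpendicular to MG, so MG runs along (−sin -3°, cos -3°); with |MG| = 10.5, G = (-8.659, 16.17). Then |VG| = |G − V| = 18.34.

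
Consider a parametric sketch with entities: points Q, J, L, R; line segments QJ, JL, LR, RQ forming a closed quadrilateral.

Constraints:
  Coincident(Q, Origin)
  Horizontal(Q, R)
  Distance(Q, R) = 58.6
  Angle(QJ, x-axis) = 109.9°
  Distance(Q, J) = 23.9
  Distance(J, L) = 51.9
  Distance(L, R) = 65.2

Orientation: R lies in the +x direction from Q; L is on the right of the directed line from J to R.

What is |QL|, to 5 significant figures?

28.771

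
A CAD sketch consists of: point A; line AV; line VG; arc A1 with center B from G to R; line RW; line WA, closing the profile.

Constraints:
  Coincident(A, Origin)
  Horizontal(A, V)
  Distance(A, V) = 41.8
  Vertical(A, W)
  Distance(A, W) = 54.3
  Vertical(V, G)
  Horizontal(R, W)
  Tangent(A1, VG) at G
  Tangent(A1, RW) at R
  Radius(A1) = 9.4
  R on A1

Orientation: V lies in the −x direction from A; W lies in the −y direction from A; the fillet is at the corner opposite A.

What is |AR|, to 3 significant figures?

63.2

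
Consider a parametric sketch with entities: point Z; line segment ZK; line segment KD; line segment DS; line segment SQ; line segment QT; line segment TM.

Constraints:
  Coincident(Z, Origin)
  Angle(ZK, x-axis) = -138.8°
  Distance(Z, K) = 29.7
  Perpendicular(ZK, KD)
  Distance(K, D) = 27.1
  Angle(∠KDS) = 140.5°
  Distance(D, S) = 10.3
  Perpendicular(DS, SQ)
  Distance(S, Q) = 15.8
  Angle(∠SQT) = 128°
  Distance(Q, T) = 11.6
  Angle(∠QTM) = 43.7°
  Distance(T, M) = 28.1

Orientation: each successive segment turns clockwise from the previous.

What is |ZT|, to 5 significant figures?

17.504

Z is at the origin; ZK runs at -138.8° with length 29.7, so K = (-22.347, -19.563). The perpendicularity gives KD at right angles to ZK, so KD runs at 131.20°; with |KD| = 27.1, D = (-40.197, 0.82737). ∠KDS = 140.5° gives DS at 91.700° from the x-axis; with |DS| = 10.3, S = (-40.503, 11.123). DS ⟂ SQ, so SQ runs at 1.7000°; with |SQ| = 15.8, Q = (-24.710, 11.592). ∠SQT = 128.0° gives QT at -50.300° from the x-axis; with |QT| = 11.6, T = (-17.300, 2.6665). Then |ZT| = |T − Z| = 17.504.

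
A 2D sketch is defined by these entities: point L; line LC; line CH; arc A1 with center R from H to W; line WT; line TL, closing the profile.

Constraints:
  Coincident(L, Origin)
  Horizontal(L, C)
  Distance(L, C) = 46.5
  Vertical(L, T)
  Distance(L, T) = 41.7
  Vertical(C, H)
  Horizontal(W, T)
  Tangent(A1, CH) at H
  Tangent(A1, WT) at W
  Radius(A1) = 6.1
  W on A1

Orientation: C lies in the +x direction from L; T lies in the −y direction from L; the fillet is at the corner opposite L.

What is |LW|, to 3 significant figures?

58.1

L is at the origin; L and C share the same y with |LC| = 46.5 and C on the +x side, so C = (46.5, 0.00). LT is vertical with |LT| = 41.7 and T on the −y side, so T = (0.00, -41.7). The virtual corner opposite L is at (46.5, -41.7). Since A1 is tangent to CH there, RH ⟂ CH and tangency of A1 to WT means the radius RW is perpendicular to WT, with radius 6.1, so the center R sits 6.1 in from both sides at R = (40.4, -35.6). That places the tangent points at H = (46.5, -35.6) on CH and W = (40.4, -41.7) on WT. Then |LW| = |W − L| = 58.1.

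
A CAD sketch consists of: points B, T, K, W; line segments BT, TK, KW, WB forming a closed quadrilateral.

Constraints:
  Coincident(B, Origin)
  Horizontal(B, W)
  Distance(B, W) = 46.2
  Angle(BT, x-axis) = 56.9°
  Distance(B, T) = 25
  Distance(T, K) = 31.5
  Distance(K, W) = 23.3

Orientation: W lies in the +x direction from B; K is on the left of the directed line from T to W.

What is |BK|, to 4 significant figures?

50.72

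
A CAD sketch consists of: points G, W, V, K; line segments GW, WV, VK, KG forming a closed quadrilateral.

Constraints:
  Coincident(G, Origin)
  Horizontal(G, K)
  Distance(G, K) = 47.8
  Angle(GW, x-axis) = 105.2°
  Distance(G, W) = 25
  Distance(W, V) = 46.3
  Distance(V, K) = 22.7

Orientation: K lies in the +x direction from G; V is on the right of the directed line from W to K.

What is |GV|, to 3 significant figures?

27.8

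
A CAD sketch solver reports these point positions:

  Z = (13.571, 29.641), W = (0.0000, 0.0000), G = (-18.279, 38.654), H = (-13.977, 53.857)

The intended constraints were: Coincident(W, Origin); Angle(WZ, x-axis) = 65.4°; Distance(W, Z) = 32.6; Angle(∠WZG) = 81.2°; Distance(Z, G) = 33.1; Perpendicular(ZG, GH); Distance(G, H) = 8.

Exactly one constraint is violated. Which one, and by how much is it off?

Distance(G, H) = 8 — off by 7.80.

W = (0.00, 0.00) ✓; WZ at 65.40° ✓; |WZ| = 32.60 ✓; ∠WZG = 81.20° ✓; |ZG| = 33.10 ✓; ∠(ZG, GH) = 90.00° ✓; |GH| = 15.80 ✗.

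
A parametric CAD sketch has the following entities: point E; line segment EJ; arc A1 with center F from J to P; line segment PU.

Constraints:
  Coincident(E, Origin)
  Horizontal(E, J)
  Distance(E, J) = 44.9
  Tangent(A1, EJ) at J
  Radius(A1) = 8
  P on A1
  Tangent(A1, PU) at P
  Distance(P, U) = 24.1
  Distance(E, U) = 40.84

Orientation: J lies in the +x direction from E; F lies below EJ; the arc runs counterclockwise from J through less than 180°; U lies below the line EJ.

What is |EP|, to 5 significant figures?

37.721

Checks: |FP| = 8.000 ✓; ∠(FP, PU) = 90.00° ✓; |PU| = 24.10 ✓; |EU| = 40.84 ✓.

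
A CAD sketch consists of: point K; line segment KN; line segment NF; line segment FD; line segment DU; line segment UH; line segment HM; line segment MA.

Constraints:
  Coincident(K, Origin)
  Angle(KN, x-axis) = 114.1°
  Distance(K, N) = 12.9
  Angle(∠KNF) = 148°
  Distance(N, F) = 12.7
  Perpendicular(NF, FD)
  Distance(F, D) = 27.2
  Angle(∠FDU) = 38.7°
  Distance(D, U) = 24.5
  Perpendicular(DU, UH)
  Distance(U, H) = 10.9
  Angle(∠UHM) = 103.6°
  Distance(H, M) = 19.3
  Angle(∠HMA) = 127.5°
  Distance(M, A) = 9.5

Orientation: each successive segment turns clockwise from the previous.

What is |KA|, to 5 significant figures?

35.716

K is at the origin; KN runs at 114.1° with length 12.9, so N = (-5.2675, 11.776). ∠KNF = 148.0° gives NF at 82.100° from the x-axis; with |NF| = 12.7, F = (-3.5219, 24.355). NF is perpendicular to FD, so FD runs at -7.9000°; with |FD| = 27.2, D = (23.420, 20.617). ∠FDU = 38.7° gives DU at -149.20° from the x-axis; with |DU| = 24.5, U = (2.3754, 8.0715). The perpendicularity gives UH at right angles to DU, so UH runs at 120.80°; with |UH| = 10.9, H = (-3.2058, 17.434). ∠UHM = 103.6° gives HM at 44.400° from the x-axis; with |HM| = 19.3, M = (10.583, 30.938). ∠HMA = 127.5° gives MA at -8.1000° from the x-axis; with |MA| = 9.5, A = (19.989, 29.599). Then |KA| = |A − K| = 35.716.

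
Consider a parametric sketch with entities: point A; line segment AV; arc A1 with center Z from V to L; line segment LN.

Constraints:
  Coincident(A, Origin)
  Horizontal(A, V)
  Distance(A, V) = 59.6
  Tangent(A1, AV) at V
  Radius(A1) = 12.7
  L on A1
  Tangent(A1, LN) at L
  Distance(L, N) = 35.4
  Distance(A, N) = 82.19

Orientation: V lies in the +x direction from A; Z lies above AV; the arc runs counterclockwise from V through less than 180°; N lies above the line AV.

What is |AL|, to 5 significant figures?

73.636

A is at the origin; AV is horizontal with |AV| = 59.6 and V on the +x side, so V = (59.600, 0.0000). Tangency of A1 to AV means the radius ZV is perpendicular to AV, so Z = V + (0, 12.7) = (59.600, 12.700). Since ZL ⟂ LN (tangency), |ZN| = √(12.7² + 35.4²) = 37.609 regardless of where L sits on A1. So N lies on both circle(A, 82.19) and circle(Z, 37.609); the above-AV intersection is N = (65.331, 49.870). L is the foot of the tangent from N: L = (72.068, 15.117).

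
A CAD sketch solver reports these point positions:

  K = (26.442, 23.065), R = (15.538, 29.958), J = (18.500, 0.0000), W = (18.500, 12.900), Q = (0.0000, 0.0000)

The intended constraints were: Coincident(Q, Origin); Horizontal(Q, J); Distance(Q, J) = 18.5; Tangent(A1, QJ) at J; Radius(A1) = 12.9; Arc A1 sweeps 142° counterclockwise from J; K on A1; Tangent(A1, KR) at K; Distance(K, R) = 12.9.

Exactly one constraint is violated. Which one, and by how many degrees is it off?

Tangent(A1, KR) at K — off by 5.70°.

Q = (0.00, 0.00) ✓; Q.y = 0.00, J.y = 0.00 ✓; |QJ| = 18.50 ✓; ∠(WJ, JQ) = 90.00° ✓; |WJ| = 12.90 ✓; bearing(W→K) − bearing(W→J) = 142.0° ✓; |WK| = 12.90 ✓; ∠(WK, KR) = 84.30° ✗; |KR| = 12.90 ✓.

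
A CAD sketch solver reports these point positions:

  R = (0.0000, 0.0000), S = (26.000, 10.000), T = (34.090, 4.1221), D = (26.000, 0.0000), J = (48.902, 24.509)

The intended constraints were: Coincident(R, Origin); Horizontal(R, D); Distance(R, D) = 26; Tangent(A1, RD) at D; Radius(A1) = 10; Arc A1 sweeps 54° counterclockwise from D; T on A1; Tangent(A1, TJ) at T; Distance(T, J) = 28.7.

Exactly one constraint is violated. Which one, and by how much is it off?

Distance(T, J) = 28.7 — off by 3.50.

R = (0.00, 0.00) ✓; R.y = 0.00, D.y = 0.00 ✓; |RD| = 26.00 ✓; ∠(SD, DR) = 90.00° ✓; |SD| = 10.00 ✓; bearing(S→T) − bearing(S→D) = 54.00° ✓; |ST| = 10.00 ✓; ∠(ST, TJ) = 90.00° ✓; |TJ| = 25.20 ✗.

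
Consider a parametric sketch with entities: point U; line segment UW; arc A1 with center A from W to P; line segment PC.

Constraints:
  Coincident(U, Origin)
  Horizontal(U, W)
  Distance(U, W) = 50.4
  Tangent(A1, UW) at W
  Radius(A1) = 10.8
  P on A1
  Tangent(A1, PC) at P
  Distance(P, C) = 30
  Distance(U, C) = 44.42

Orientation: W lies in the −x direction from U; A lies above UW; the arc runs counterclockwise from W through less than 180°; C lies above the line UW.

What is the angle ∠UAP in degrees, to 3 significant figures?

11.4°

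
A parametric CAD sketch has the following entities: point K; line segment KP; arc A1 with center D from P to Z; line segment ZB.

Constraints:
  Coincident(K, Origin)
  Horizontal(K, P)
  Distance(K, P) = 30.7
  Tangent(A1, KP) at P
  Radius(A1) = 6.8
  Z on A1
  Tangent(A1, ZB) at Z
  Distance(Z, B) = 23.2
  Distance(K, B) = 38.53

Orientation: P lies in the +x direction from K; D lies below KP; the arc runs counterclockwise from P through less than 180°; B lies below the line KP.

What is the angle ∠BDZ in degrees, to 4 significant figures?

73.66°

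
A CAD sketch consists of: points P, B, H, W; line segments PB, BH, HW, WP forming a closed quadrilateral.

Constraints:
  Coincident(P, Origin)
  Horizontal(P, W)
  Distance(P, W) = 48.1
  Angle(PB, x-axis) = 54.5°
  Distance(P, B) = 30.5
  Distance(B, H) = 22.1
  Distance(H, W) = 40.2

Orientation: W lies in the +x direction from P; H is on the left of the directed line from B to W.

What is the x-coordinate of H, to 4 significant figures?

35.36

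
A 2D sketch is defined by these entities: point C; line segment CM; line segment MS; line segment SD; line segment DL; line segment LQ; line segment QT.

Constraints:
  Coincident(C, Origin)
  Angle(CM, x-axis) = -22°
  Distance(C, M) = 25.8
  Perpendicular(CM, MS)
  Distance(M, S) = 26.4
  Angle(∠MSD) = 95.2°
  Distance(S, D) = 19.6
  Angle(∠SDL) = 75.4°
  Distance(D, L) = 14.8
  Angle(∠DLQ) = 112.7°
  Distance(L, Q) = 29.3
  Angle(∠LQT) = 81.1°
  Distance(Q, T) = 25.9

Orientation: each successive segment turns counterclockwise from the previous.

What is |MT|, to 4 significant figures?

35.30

∠DLQ = 112.7° gives LQ at -35.30° from the x-axis; with |LQ| = 29.3, Q = (37.06, -7.603). ∠LQT = 81.1° gives QT at 63.60° from the x-axis; with |QT| = 25.9, T = (48.58, 15.60). Then |MT| = |T − M| = 35.30.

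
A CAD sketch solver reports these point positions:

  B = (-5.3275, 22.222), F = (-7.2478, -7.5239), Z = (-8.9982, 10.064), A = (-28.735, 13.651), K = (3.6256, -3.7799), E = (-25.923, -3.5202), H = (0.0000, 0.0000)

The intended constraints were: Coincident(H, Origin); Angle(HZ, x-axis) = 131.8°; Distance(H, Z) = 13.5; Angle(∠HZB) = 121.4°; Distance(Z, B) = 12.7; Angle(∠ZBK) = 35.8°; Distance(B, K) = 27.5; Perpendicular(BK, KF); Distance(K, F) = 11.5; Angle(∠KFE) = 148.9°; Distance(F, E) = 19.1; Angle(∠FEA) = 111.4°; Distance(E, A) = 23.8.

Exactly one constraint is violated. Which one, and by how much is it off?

Distance(E, A) = 23.8 — off by 6.40.

H = (0.00, 0.00) ✓; HZ at 131.8° ✓; |HZ| = 13.50 ✓; ∠HZB = 121.4° ✓; |ZB| = 12.70 ✓; ∠ZBK = 35.80° ✓; |BK| = 27.50 ✓; ∠(BK, KF) = 90.00° ✓; |KF| = 11.50 ✓; ∠KFE = 148.9° ✓; |FE| = 19.10 ✓; ∠FEA = 111.4° ✓; |EA| = 17.40 ✗.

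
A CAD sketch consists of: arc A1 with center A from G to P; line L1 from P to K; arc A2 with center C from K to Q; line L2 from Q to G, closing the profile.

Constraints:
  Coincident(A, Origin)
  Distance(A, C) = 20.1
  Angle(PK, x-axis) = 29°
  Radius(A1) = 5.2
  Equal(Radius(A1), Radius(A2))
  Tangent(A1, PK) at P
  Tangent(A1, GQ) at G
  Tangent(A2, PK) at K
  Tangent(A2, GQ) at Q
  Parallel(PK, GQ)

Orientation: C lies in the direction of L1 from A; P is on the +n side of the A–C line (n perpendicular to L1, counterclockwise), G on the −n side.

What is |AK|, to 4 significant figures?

20.76

Tangency of A1 to both parallel lines with radius 5.2 puts P and G at A ± 5.2·n: P = (-2.521, 4.548), G = (2.521, -4.548). Equal radii place K and Q the same way about C: K = C + 5.2·n = (15.06, 14.29), Q = C − 5.2·n = (20.10, 5.197). Then |AK| = |K − A| = 20.76.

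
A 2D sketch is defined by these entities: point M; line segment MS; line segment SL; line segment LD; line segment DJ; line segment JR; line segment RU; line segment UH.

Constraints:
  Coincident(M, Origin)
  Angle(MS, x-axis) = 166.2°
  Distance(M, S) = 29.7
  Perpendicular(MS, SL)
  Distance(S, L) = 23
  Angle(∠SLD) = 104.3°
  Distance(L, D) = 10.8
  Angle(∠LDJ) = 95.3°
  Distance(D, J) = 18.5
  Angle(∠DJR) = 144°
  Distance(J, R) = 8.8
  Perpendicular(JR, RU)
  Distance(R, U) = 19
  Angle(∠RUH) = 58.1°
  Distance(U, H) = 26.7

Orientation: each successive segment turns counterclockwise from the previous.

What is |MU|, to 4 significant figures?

34.13

M is at the origin; MS runs at 166.2° with length 29.7, so S = (-28.84, 7.084). MS is perpendicular to SL, so SL runs at -103.8°; with |SL| = 23.0, L = (-34.33, -15.25). ∠SLD = 104.3° gives LD at -28.10° from the x-axis; with |LD| = 10.8, D = (-24.80, -20.34). ∠LDJ = 95.3° gives DJ at 56.60° from the x-axis; with |DJ| = 18.5, J = (-14.62, -4.894). ∠DJR = 144.0° gives JR at 92.60° from the x-axis; with |JR| = 8.8, R = (-15.02, 3.897). JR ⟂ RU, so RU runs at -177.4°; with |RU| = 19.0, U = (-34.00, 3.035). Then |MU| = |U − M| = 34.13.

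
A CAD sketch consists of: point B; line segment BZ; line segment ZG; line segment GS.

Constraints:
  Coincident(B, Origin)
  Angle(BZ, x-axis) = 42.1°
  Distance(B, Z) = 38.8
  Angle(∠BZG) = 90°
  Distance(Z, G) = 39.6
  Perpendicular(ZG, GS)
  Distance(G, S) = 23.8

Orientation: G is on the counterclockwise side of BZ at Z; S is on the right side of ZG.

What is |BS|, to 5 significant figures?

74.074

B is at the origin; BZ runs at 42.1° with length 38.8, so Z = 38.8·(cos 42.1°, sin 42.1°) = (28.789, 26.013). ∠BZG = 90.0°, so ZG runs at 42.1° + (180° − 90.0°) = 132.10° from the x-axis; with |ZG| = 39.6, G = Z + 39.6·(cos 132.10°, sin 132.10°) = (2.2398, 55.395). The perpendicularity gives GS at right angles to ZG; with |GS| = 23.8 on the right of ZG, S = G + 23.8·(0.74198, 0.67043) = (19.899, 71.351). Then |BS| = |S − B| = 74.074.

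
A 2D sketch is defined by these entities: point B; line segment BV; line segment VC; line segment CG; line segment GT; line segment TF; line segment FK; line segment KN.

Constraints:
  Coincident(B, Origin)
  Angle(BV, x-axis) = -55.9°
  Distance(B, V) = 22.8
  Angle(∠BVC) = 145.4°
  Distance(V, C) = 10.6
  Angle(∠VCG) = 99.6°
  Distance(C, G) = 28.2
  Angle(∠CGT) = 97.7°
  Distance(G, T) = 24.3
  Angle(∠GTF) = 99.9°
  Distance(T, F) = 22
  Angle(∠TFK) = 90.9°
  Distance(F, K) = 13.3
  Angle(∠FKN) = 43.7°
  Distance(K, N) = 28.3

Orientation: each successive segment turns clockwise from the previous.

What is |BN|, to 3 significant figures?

23.4

∠TFK = 90.9° gives FK at -62.4° from the x-axis; with |FK| = 13.3, K = (3.64, -12.6). ∠FKN = 43.7° gives KN at 161° from the x-axis; with |KN| = 28.3, N = (-23.2, -3.50). Then |BN| = |N − B| = 23.4.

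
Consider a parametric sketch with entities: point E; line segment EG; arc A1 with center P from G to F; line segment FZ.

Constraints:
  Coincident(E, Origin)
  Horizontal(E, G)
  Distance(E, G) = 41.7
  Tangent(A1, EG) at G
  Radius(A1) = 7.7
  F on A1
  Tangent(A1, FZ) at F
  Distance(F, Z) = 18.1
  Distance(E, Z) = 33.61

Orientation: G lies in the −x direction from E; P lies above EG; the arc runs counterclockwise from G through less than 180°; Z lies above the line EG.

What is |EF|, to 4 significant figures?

35.08

E is at the origin; E and G share the same y with |EG| = 41.7 and G on the −x side, so G = (-41.70, 0.000). Since A1 is tangent to EG there, PG ⟂ EG, so P = G + (0, 7.7) = (-41.70, 7.700). Since PF ⟂ FZ (tangency), |PZ| = √(7.7² + 18.1²) = 19.67 regardless of where F sits on A1. So Z lies on both circle(E, 33.61) and circle(P, 19.67); the above-EG intersection is Z = (-26.70, 20.42). F is the foot of the tangent from Z: F = (-34.82, 4.244).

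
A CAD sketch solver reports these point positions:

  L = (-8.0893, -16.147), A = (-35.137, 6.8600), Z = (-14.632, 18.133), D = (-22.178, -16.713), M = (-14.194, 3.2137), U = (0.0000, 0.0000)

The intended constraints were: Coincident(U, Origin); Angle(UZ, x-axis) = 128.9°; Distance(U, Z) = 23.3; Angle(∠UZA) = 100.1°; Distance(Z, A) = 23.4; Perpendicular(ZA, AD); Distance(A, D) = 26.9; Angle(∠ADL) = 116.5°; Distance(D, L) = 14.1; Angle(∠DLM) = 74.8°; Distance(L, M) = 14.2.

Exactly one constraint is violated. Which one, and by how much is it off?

Distance(L, M) = 14.2 — off by 6.10.

U = (0.00, 0.00) ✓; UZ at 128.9° ✓; |UZ| = 23.30 ✓; ∠UZA = 100.1° ✓; |ZA| = 23.40 ✓; ∠(ZA, AD) = 90.00° ✓; |AD| = 26.90 ✓; ∠ADL = 116.5° ✓; |DL| = 14.10 ✓; ∠DLM = 74.80° ✓; |LM| = 20.30 ✗.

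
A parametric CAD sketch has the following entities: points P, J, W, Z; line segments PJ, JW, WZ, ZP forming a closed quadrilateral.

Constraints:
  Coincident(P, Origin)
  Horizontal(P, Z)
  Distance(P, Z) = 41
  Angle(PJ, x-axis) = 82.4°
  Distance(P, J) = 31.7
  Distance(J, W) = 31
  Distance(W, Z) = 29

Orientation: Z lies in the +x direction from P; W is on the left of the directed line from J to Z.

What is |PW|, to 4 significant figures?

45.09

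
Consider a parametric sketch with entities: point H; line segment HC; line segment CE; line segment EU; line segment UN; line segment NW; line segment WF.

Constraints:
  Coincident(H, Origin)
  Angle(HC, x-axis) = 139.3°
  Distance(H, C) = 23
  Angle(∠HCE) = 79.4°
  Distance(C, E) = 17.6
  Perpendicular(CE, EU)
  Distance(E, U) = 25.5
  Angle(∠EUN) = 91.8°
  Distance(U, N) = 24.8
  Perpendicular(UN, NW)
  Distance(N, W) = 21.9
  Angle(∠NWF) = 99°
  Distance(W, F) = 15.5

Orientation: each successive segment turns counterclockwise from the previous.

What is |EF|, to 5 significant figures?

10.357

The perpendicularity gives NW at right angles to UN, so NW runs at 148.10°; with |NW| = 21.9, W = (-9.6895, 19.610). ∠NWF = 99.0° gives WF at -130.90° from the x-axis; with |WF| = 15.5, F = (-19.838, 7.8946). Then |EF| = |F − E| = 10.357.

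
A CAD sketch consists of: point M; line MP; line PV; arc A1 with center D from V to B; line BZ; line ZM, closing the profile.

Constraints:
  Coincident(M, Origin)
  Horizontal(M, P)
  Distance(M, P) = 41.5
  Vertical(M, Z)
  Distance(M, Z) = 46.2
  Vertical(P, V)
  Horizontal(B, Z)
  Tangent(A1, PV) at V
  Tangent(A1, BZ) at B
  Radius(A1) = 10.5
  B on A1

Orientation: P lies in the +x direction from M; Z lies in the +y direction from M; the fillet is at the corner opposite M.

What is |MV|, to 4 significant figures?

54.74

M is at the origin; M and P share the same y with |MP| = 41.5 and P on the +x side, so P = (41.50, 0.000). M and Z share the same x with |MZ| = 46.2 and Z on the +y side, so Z = (0.000, 46.20). The virtual corner opposite M is at (41.50, 46.20). The tangent condition forces DV to be normal to PV and A1 meets BZ tangentially, so DB is at right angles to BZ, with radius 10.5, so the center D sits 10.5 in from both sides at D = (31.00, 35.70). That places the tangent points at V = (41.50, 35.70) on PV and B = (31.00, 46.20) on BZ. Then |MV| = |V − M| = 54.74.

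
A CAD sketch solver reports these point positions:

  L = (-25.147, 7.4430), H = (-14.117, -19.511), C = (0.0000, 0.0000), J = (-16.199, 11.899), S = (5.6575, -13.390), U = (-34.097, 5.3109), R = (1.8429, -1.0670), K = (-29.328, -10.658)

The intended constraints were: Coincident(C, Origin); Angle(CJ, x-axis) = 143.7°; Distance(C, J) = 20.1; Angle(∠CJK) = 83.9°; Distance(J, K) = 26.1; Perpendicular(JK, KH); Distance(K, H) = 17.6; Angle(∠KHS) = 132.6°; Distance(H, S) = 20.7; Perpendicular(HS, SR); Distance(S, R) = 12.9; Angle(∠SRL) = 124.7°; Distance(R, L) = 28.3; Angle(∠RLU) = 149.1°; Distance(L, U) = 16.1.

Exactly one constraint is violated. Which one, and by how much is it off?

Distance(L, U) = 16.1 — off by 6.90.

C = (0.00, 0.00) ✓; CJ at 143.7° ✓; |CJ| = 20.10 ✓; ∠CJK = 83.90° ✓; |JK| = 26.10 ✓; ∠(JK, KH) = 90.00° ✓; |KH| = 17.60 ✓; ∠KHS = 132.6° ✓; |HS| = 20.70 ✓; ∠(HS, SR) = 90.00° ✓; |SR| = 12.90 ✓; ∠SRL = 124.7° ✓; |RL| = 28.30 ✓; ∠RLU = 149.1° ✓; |LU| = 9.200 ✗.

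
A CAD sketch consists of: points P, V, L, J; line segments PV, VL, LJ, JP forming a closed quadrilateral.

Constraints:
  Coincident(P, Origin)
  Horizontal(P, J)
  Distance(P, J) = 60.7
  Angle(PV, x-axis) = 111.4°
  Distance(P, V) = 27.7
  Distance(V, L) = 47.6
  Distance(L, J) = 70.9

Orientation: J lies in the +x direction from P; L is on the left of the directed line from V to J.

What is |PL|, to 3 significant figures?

64.3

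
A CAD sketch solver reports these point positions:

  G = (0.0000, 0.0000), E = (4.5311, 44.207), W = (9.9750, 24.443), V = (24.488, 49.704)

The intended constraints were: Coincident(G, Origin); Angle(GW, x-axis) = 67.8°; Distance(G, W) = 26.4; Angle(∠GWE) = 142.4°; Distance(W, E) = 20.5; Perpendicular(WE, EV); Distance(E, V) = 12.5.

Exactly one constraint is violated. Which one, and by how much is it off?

Distance(E, V) = 12.5 — off by 8.20.

G = (0.00, 0.00) ✓; GW at 67.80° ✓; |GW| = 26.40 ✓; ∠GWE = 142.4° ✓; |WE| = 20.50 ✓; ∠(WE, EV) = 90.00° ✓; |EV| = 20.70 ✗.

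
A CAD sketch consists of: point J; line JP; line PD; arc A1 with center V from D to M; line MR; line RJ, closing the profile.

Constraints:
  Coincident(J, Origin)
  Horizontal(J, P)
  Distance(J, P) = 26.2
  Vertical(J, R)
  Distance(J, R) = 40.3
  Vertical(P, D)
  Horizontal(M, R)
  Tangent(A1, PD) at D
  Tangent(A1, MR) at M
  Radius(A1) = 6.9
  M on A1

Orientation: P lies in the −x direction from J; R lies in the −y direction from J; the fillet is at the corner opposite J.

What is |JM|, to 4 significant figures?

44.68

The virtual corner opposite J is at (-26.20, -40.30). Since A1 is tangent to PD there, VD ⟂ PD and A1 meets MR tangentially, so VM is at right angles to MR, with radius 6.9, so the center V sits 6.9 in from both sides at V = (-19.30, -33.40). That places the tangent points at D = (-26.20, -33.40) on PD and M = (-19.30, -40.30) on MR. Then |JM| = |M − J| = 44.68.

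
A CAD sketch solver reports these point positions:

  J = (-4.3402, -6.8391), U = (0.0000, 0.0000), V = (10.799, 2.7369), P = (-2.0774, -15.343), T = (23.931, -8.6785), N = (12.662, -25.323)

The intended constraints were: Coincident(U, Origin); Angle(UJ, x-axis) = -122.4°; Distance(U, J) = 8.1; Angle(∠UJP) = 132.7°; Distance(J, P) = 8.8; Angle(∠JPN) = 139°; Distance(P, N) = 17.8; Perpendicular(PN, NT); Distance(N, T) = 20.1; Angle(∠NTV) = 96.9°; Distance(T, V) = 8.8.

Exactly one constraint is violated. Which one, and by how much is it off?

Distance(T, V) = 8.8 — off by 8.60.

U = (0.00, 0.00) ✓; UJ at -122.4° ✓; |UJ| = 8.100 ✓; ∠UJP = 132.7° ✓; |JP| = 8.800 ✓; ∠JPN = 139.0° ✓; |PN| = 17.80 ✓; ∠(PN, NT) = 90.00° ✓; |NT| = 20.10 ✓; ∠NTV = 96.90° ✓; |TV| = 17.40 ✗.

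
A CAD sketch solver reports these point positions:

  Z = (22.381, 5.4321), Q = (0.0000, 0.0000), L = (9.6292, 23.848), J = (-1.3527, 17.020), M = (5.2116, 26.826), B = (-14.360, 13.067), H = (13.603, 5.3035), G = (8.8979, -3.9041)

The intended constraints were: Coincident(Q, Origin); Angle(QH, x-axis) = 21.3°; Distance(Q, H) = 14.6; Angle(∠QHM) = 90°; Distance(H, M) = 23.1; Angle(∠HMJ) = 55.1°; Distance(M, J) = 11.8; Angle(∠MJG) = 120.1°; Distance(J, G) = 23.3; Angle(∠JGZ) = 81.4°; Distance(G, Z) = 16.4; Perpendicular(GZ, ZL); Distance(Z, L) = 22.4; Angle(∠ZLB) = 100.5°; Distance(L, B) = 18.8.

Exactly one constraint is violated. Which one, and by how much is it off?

Distance(L, B) = 18.8 — off by 7.50.

Q = (0.00, 0.00) ✓; QH at 21.30° ✓; |QH| = 14.60 ✓; ∠QHM = 90.00° ✓; |HM| = 23.10 ✓; ∠HMJ = 55.10° ✓; |MJ| = 11.80 ✓; ∠MJG = 120.1° ✓; |JG| = 23.30 ✓; ∠JGZ = 81.40° ✓; |GZ| = 16.40 ✓; ∠(GZ, ZL) = 90.00° ✓; |ZL| = 22.40 ✓; ∠ZLB = 100.5° ✓; |LB| = 26.30 ✗.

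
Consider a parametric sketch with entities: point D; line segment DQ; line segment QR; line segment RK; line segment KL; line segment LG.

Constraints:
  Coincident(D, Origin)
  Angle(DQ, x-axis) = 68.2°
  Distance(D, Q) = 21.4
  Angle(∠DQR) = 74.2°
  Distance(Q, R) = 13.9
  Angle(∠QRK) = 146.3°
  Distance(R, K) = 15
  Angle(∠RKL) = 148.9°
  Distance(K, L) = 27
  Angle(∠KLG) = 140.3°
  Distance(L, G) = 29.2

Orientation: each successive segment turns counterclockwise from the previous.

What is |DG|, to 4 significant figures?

47.40

∠RKL = 148.9° gives KL at -121.2° from the x-axis; with |KL| = 27.0, L = (-33.14, -8.745). ∠KLG = 140.3° gives LG at -81.50° from the x-axis; with |LG| = 29.2, G = (-28.83, -37.62). Then |DG| = |G − D| = 47.40.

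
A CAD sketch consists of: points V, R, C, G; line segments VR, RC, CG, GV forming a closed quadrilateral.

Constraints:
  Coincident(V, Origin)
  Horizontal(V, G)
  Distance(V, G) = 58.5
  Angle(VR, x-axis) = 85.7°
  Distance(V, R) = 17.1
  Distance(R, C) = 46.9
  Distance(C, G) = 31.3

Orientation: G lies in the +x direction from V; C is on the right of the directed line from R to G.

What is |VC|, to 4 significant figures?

37.23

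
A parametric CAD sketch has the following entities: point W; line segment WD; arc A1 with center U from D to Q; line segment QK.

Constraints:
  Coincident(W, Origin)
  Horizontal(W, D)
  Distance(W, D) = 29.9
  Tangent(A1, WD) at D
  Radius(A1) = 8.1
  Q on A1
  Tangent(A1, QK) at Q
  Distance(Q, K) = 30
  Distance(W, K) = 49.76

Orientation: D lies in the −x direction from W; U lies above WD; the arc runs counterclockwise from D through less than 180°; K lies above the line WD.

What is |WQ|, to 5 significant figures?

24.463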